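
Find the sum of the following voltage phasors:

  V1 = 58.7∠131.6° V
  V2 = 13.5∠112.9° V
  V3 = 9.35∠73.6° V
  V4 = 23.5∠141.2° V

Step 1 — Convert each phasor to rectangular form:
  V1 = 58.7·(cos(131.6°) + j·sin(131.6°)) = -38.97 + j43.9 V
  V2 = 13.5·(cos(112.9°) + j·sin(112.9°)) = -5.253 + j12.44 V
  V3 = 9.35·(cos(73.6°) + j·sin(73.6°)) = 2.64 + j8.97 V
  V4 = 23.5·(cos(141.2°) + j·sin(141.2°)) = -18.31 + j14.73 V
Step 2 — Sum components: V_total = -59.9 + j80.03 V.
Step 3 — Convert to polar: |V_total| = 99.96 V, ∠V_total = 126.8°.

V_total = 99.96∠126.8° V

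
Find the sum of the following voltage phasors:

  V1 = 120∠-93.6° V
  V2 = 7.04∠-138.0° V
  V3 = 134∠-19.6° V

Step 1 — Convert each phasor to rectangular form:
  V1 = 120·(cos(-93.6°) + j·sin(-93.6°)) = -7.535 - j119.8 V
  V2 = 7.04·(cos(-138.0°) + j·sin(-138.0°)) = -5.232 - j4.711 V
  V3 = 134·(cos(-19.6°) + j·sin(-19.6°)) = 126.2 - j44.95 V
Step 2 — Sum components: V_total = 113.5 - j169.4 V.
Step 3 — Convert to polar: |V_total| = 203.9 V, ∠V_total = -56.2°.

V_total = 203.9∠-56.2° V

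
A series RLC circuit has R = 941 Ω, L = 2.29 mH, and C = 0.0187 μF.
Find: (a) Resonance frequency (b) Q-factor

Step 1 — Resonance condition Im(Z)=0 gives ω₀ = 1/√(LC).
Step 2 — ω₀ = 1/√(0.00229·1.87e-08) = 1.528e+05 rad/s.
Step 3 — f₀ = ω₀/(2π) = 2.432e+04 Hz.
Step 4 — Series Q: Q = ω₀L/R = 1.528e+05·0.00229/941 = 0.3719.

(a) f₀ = 2.432e+04 Hz  (b) Q = 0.3719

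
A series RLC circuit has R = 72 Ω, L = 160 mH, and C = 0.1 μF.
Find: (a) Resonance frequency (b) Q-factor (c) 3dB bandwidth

Step 1 — Resonance: ω₀ = 1/√(LC) = 1/√(0.16·1e-07) = 7906 rad/s.
Step 2 — f₀ = ω₀/(2π) = 1258 Hz.
Step 3 — Series Q: Q = ω₀L/R = 7906·0.16/72 = 17.57.
Step 4 — Bandwidth: Δω = ω₀/Q = 450 rad/s; BW = Δω/(2π) = 71.62 Hz.

(a) f₀ = 1258 Hz  (b) Q = 17.57  (c) BW = 71.62 Hz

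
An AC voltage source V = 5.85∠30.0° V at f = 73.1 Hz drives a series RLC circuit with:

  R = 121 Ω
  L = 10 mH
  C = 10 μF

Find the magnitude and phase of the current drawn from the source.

Step 1 — Angular frequency: ω = 2π·f = 2π·73.1 = 459.3 rad/s.
Step 2 — Component impedances:
  R: Z = R = 121 Ω
  L: Z = jωL = j·459.3·0.01 = 0 + j4.593 Ω
  C: Z = 1/(jωC) = -j/(ω·C) = 0 - j217.7 Ω
Step 3 — Series combination: Z_total = R + L + C = 121 - j213.1 Ω = 245.1∠-60.4° Ω.
Step 4 — Source phasor: V = 5.85∠30.0° V = 5.066 + j2.925 V.
Step 5 — Ohm's law: I = V / Z_total = (5.066 + j2.925) / (121 - j213.1) = -0.0001729 + j0.02387 A.
Step 6 — Convert to polar: |I| = 0.02387 A, ∠I = 90.4°.

I = 0.02387∠90.4° A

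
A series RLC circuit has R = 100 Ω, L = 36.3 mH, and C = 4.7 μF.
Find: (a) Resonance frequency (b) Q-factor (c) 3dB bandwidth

Step 1 — Resonance: ω₀ = 1/√(LC) = 1/√(0.0363·4.7e-06) = 2421 rad/s.
Step 2 — f₀ = ω₀/(2π) = 385.3 Hz.
Step 3 — Series Q: Q = ω₀L/R = 2421·0.0363/100 = 0.8788.
Step 4 — Bandwidth: Δω = ω₀/Q = 2755 rad/s; BW = Δω/(2π) = 438.4 Hz.

(a) f₀ = 385.3 Hz  (b) Q = 0.8788  (c) BW = 438.4 Hz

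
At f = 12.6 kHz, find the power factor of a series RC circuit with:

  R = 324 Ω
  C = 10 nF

Step 1 — Angular frequency: ω = 2π·f = 2π·1.26e+04 = 7.917e+04 rad/s.
Step 2 — Component impedances:
  R: Z = R = 324 Ω
  C: Z = 1/(jωC) = -j/(ω·C) = 0 - j1263 Ω
Step 3 — Series combination: Z_total = R + C = 324 - j1263 Ω = 1304∠-75.6° Ω.
Step 4 — Power factor: PF = cos(φ) = Re(Z)/|Z| = 324/1304 = 0.2485.
Step 5 — Type: Im(Z) = -1263 ⇒ leading (phase φ = -75.6°).

PF = 0.2485 (leading, φ = -75.6°)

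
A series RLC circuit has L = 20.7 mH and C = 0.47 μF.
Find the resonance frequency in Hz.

Step 1 — Resonance condition Im(Z)=0 gives ω₀ = 1/√(LC).
Step 2 — ω₀ = 1/√(0.0207·4.7e-07) = 1.014e+04 rad/s.
Step 3 — f₀ = ω₀/(2π) = 1614 Hz.

f₀ = 1614 Hz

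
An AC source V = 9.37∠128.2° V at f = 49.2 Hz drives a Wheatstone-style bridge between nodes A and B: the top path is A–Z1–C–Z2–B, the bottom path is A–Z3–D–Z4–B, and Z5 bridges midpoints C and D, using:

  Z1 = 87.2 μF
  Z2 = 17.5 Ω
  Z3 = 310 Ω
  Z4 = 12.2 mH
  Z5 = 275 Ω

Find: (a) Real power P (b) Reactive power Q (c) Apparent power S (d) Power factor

Step 1 — Angular frequency: ω = 2π·f = 2π·49.2 = 309.1 rad/s.
Step 2 — Component impedances:
  Z1: Z = 1/(jωC) = -j/(ω·C) = 0 - j37.1 Ω
  Z2: Z = R = 17.5 Ω
  Z3: Z = R = 310 Ω
  Z4: Z = jωL = j·309.1·0.0122 = 0 + j3.771 Ω
  Z5: Z = R = 275 Ω
Step 3 — Bridge requires nodal analysis (the Z5 bridge couples midpoints C and D, so the two paths cannot be reduced to a simple series/parallel combination). Setting node B to ground and injecting 1 A at node A, the 3-node admittance system at A, C, D solves to V_A = Z_AB = 19.47 - j33.01 Ω = 38.32∠-59.5° Ω.
Step 4 — Source phasor: V = 9.37∠128.2° V = -5.794 + j7.363 V.
Step 5 — Current: I = V / Z = -0.2423 - j0.03264 A = 0.2445∠-172.3° A.
Step 6 — Complex power: S = V·I* = 1.164 - j1.973 VA.
Step 7 — Real power: P = Re(S) = 1.164 W.
Step 8 — Reactive power: Q = Im(S) = -1.973 VAR.
Step 9 — Apparent power: |S| = 2.291 VA.
Step 10 — Power factor: PF = P/|S| = 0.5079 (leading).

(a) P = 1.164 W  (b) Q = -1.973 VAR  (c) S = 2.291 VA  (d) PF = 0.5079 (leading)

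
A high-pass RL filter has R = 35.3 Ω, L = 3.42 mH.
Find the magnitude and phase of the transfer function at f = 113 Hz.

Step 1 — Angular frequency: ω = 2π·113 = 710 rad/s.
Step 2 — Transfer function: H(jω) = jωL/(R + jωL).
Step 3 — Numerator jωL = j·2.428; denominator R + jωL = 35.3 + j2.428.
Step 4 — H = 0.004709 + j0.06846.
Step 5 — Magnitude: |H| = 0.06863 (-23.3 dB); phase: φ = 86.1°.

|H| = 0.06863 (-23.3 dB), φ = 86.1°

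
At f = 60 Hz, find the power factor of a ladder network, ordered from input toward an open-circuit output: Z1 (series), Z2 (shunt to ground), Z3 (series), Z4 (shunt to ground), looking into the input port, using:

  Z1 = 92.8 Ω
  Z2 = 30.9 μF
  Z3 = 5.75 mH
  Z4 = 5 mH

Step 1 — Angular frequency: ω = 2π·f = 2π·60 = 377 rad/s.
Step 2 — Component impedances:
  Z1: Z = R = 92.8 Ω
  Z2: Z = 1/(jωC) = -j/(ω·C) = 0 - j85.84 Ω
  Z3: Z = jωL = j·377·0.00575 = 0 + j2.168 Ω
  Z4: Z = jωL = j·377·0.005 = 0 + j1.885 Ω
Step 3 — Ladder network (open output): work backward from the far end, alternating series and parallel combinations. Z_in = 92.8 + j4.253 Ω = 92.9∠2.6° Ω.
Step 4 — Power factor: PF = cos(φ) = Re(Z)/|Z| = 92.8/92.897 = 0.999.
Step 5 — Type: Im(Z) = 4.253 ⇒ lagging (phase φ = 2.6°).

PF = 0.999 (lagging, φ = 2.6°)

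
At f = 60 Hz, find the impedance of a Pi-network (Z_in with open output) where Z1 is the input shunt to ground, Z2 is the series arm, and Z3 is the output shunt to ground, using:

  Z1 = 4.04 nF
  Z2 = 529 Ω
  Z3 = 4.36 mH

Step 1 — Angular frequency: ω = 2π·f = 2π·60 = 377 rad/s.
Step 2 — Component impedances:
  Z1: Z = 1/(jωC) = -j/(ω·C) = 0 - j6.566e+05 Ω
  Z2: Z = R = 529 Ω
  Z3: Z = jωL = j·377·0.00436 = 0 + j1.644 Ω
Step 3 — With open output, the series arm Z2 and the output shunt Z3 appear in series to ground: Z2 + Z3 = 529 + j1.644 Ω.
Step 4 — Parallel with input shunt Z1: Z_in = Z1 || (Z2 + Z3) = 529 + j1.217 Ω = 529∠0.1° Ω.

Z = 529 + j1.217 Ω = 529∠0.1° Ω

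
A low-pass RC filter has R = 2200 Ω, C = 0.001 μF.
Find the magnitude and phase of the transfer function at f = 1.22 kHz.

Step 1 — Angular frequency: ω = 2π·1220 = 7665 rad/s.
Step 2 — Transfer function: H(jω) = 1/(1 + jωRC).
Step 3 — Denominator: 1 + jωRC = 1 + j·7665·2200·1e-09 = 1 + j0.01686.
Step 4 — H = 0.9997 - j0.01686.
Step 5 — Magnitude: |H| = 0.9999 (-0.0 dB); phase: φ = -1.0°.

|H| = 0.9999 (-0.0 dB), φ = -1.0°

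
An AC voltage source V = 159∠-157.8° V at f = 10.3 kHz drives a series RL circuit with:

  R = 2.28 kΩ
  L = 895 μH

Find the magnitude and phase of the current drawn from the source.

Step 1 — Angular frequency: ω = 2π·f = 2π·1.03e+04 = 6.472e+04 rad/s.
Step 2 — Component impedances:
  R: Z = R = 2280 Ω
  L: Z = jωL = j·6.472e+04·0.000895 = 0 + j57.92 Ω
Step 3 — Series combination: Z_total = R + L = 2280 + j57.92 Ω = 2281∠1.5° Ω.
Step 4 — Source phasor: V = 159∠-157.8° V = -147.2 - j60.08 V.
Step 5 — Ohm's law: I = V / Z_total = (-147.2 - j60.08) / (2280 + j57.92) = -0.06519 - j0.02469 A.
Step 6 — Convert to polar: |I| = 0.06971 A, ∠I = -159.3°.

I = 0.06971∠-159.3° A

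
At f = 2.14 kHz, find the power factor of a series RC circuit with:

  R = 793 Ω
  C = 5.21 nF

Step 1 — Angular frequency: ω = 2π·f = 2π·2140 = 1.345e+04 rad/s.
Step 2 — Component impedances:
  R: Z = R = 793 Ω
  C: Z = 1/(jωC) = -j/(ω·C) = 0 - j1.427e+04 Ω
Step 3 — Series combination: Z_total = R + C = 793 - j1.427e+04 Ω = 1.43e+04∠-86.8° Ω.
Step 4 — Power factor: PF = cos(φ) = Re(Z)/|Z| = 793/14297 = 0.05547.
Step 5 — Type: Im(Z) = -1.427e+04 ⇒ leading (phase φ = -86.8°).

PF = 0.05547 (leading, φ = -86.8°)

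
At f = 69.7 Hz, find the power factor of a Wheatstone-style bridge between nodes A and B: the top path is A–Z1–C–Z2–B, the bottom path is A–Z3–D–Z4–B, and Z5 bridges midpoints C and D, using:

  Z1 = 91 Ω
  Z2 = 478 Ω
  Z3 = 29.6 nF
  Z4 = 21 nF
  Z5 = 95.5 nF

Step 1 — Angular frequency: ω = 2π·f = 2π·69.7 = 437.9 rad/s.
Step 2 — Component impedances:
  Z1: Z = R = 91 Ω
  Z2: Z = R = 478 Ω
  Z3: Z = 1/(jωC) = -j/(ω·C) = 0 - j7.714e+04 Ω
  Z4: Z = 1/(jωC) = -j/(ω·C) = 0 - j1.087e+05 Ω
  Z5: Z = 1/(jωC) = -j/(ω·C) = 0 - j2.391e+04 Ω
Step 3 — Bridge requires nodal analysis (the Z5 bridge couples midpoints C and D, so the two paths cannot be reduced to a simple series/parallel combination). Setting node B to ground and injecting 1 A at node A, the 3-node admittance system at A, C, D solves to V_A = Z_AB = 569 - j2.047 Ω = 569∠-0.2° Ω.
Step 4 — Power factor: PF = cos(φ) = Re(Z)/|Z| = 569/569 = 1.
Step 5 — Type: Im(Z) = -2.047 ⇒ leading (phase φ = -0.2°).

PF = 1 (leading, φ = -0.2°)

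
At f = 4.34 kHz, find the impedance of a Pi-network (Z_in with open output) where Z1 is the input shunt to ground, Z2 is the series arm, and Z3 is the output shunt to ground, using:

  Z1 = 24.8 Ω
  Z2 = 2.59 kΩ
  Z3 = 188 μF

Step 1 — Angular frequency: ω = 2π·f = 2π·4340 = 2.727e+04 rad/s.
Step 2 — Component impedances:
  Z1: Z = R = 24.8 Ω
  Z2: Z = R = 2590 Ω
  Z3: Z = 1/(jωC) = -j/(ω·C) = 0 - j0.1951 Ω
Step 3 — With open output, the series arm Z2 and the output shunt Z3 appear in series to ground: Z2 + Z3 = 2590 - j0.1951 Ω.
Step 4 — Parallel with input shunt Z1: Z_in = Z1 || (Z2 + Z3) = 24.56 - j1.755e-05 Ω = 24.56∠-0.0° Ω.

Z = 24.56 - j1.755e-05 Ω = 24.56∠-0.0° Ω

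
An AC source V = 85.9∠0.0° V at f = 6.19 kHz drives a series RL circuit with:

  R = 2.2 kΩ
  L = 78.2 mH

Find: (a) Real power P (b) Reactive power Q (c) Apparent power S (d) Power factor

Step 1 — Angular frequency: ω = 2π·f = 2π·6190 = 3.889e+04 rad/s.
Step 2 — Component impedances:
  R: Z = R = 2200 Ω
  L: Z = jωL = j·3.889e+04·0.0782 = 0 + j3041 Ω
Step 3 — Series combination: Z_total = R + L = 2200 + j3041 Ω = 3754∠54.1° Ω.
Step 4 — Source phasor: V = 85.9∠0.0° V = 85.9 V.
Step 5 — Current: I = V / Z = 0.01341 - j0.01854 A = 0.02288∠-54.1° A.
Step 6 — Complex power: S = V·I* = 1.152 + j1.593 VA.
Step 7 — Real power: P = Re(S) = 1.152 W.
Step 8 — Reactive power: Q = Im(S) = 1.593 VAR.
Step 9 — Apparent power: |S| = 1.966 VA.
Step 10 — Power factor: PF = P/|S| = 0.5861 (lagging).

(a) P = 1.152 W  (b) Q = 1.593 VAR  (c) S = 1.966 VA  (d) PF = 0.5861 (lagging)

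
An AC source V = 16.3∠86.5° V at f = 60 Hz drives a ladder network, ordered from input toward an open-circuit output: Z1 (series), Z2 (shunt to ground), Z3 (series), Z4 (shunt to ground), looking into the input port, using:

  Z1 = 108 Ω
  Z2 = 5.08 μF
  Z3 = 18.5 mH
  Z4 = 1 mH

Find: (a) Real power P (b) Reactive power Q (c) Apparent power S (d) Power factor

Step 1 — Angular frequency: ω = 2π·f = 2π·60 = 377 rad/s.
Step 2 — Component impedances:
  Z1: Z = R = 108 Ω
  Z2: Z = 1/(jωC) = -j/(ω·C) = 0 - j522.2 Ω
  Z3: Z = jωL = j·377·0.0185 = 0 + j6.974 Ω
  Z4: Z = jωL = j·377·0.001 = 0 + j0.377 Ω
Step 3 — Ladder network (open output): work backward from the far end, alternating series and parallel combinations. Z_in = 108 + j7.456 Ω = 108.3∠3.9° Ω.
Step 4 — Source phasor: V = 16.3∠86.5° V = 0.9951 + j16.27 V.
Step 5 — Current: I = V / Z = 0.01952 + j0.1493 A = 0.1506∠82.6° A.
Step 6 — Complex power: S = V·I* = 2.448 + j0.169 VA.
Step 7 — Real power: P = Re(S) = 2.448 W.
Step 8 — Reactive power: Q = Im(S) = 0.169 VAR.
Step 9 — Apparent power: |S| = 2.454 VA.
Step 10 — Power factor: PF = P/|S| = 0.9976 (lagging).

(a) P = 2.448 W  (b) Q = 0.169 VAR  (c) S = 2.454 VA  (d) PF = 0.9976 (lagging)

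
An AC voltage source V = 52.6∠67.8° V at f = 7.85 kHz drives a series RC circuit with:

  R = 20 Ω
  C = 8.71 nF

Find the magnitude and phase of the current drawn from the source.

Step 1 — Angular frequency: ω = 2π·f = 2π·7850 = 4.932e+04 rad/s.
Step 2 — Component impedances:
  R: Z = R = 20 Ω
  C: Z = 1/(jωC) = -j/(ω·C) = 0 - j2328 Ω
Step 3 — Series combination: Z_total = R + C = 20 - j2328 Ω = 2328∠-89.5° Ω.
Step 4 — Source phasor: V = 52.6∠67.8° V = 19.87 + j48.7 V.
Step 5 — Ohm's law: I = V / Z_total = (19.87 + j48.7) / (20 - j2328) = -0.02085 + j0.008717 A.
Step 6 — Convert to polar: |I| = 0.0226 A, ∠I = 157.3°.

I = 0.0226∠157.3° A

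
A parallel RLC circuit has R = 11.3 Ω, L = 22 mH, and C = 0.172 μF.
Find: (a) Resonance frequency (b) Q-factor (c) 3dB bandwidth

Step 1 — Resonance: ω₀ = 1/√(LC) = 1/√(0.022·1.72e-07) = 1.626e+04 rad/s.
Step 2 — f₀ = ω₀/(2π) = 2587 Hz.
Step 3 — Parallel Q: Q = R/(ω₀L) = 11.3/(1.626e+04·0.022) = 0.0316.
Step 4 — Bandwidth: Δω = ω₀/Q = 5.145e+05 rad/s; BW = Δω/(2π) = 8.189e+04 Hz.

(a) f₀ = 2587 Hz  (b) Q = 0.0316  (c) BW = 8.189e+04 Hz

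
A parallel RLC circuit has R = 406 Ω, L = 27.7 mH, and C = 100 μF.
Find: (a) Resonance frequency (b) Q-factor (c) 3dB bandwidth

Step 1 — Resonance: ω₀ = 1/√(LC) = 1/√(0.0277·0.0001) = 600.8 rad/s.
Step 2 — f₀ = ω₀/(2π) = 95.63 Hz.
Step 3 — Parallel Q: Q = R/(ω₀L) = 406/(600.8·0.0277) = 24.39.
Step 4 — Bandwidth: Δω = ω₀/Q = 24.63 rad/s; BW = Δω/(2π) = 3.92 Hz.

(a) f₀ = 95.63 Hz  (b) Q = 24.39  (c) BW = 3.92 Hz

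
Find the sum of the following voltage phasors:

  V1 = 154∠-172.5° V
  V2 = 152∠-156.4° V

Step 1 — Convert each phasor to rectangular form:
  V1 = 154·(cos(-172.5°) + j·sin(-172.5°)) = -152.7 - j20.1 V
  V2 = 152·(cos(-156.4°) + j·sin(-156.4°)) = -139.3 - j60.85 V
Step 2 — Sum components: V_total = -292 - j80.95 V.
Step 3 — Convert to polar: |V_total| = 303 V, ∠V_total = -164.5°.

V_total = 303∠-164.5° V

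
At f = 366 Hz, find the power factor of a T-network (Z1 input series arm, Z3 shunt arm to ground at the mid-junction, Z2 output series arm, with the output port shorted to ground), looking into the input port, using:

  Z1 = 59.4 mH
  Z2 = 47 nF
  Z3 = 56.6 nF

Step 1 — Angular frequency: ω = 2π·f = 2π·366 = 2300 rad/s.
Step 2 — Component impedances:
  Z1: Z = jωL = j·2300·0.0594 = 0 + j136.6 Ω
  Z2: Z = 1/(jωC) = -j/(ω·C) = 0 - j9252 Ω
  Z3: Z = 1/(jωC) = -j/(ω·C) = 0 - j7683 Ω
Step 3 — With the output port shorted to ground, the output series arm Z2 runs from the junction to ground; the shunt arm Z3 also runs from the junction to ground. They appear in parallel: Z3 || Z2 = 0 - j4197 Ω.
Step 4 — Series with input arm Z1: Z_in = Z1 + (Z3 || Z2) = 0 - j4061 Ω = 4061∠-90.0° Ω.
Step 5 — Power factor: PF = cos(φ) = Re(Z)/|Z| = 0/4061 = 0.
Step 6 — Type: Im(Z) = -4061 ⇒ leading (phase φ = -90.0°).

PF = 0 (leading, φ = -90.0°)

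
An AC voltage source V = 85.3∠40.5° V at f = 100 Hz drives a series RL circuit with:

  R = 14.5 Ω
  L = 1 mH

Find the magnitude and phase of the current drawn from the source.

Step 1 — Angular frequency: ω = 2π·f = 2π·100 = 628.3 rad/s.
Step 2 — Component impedances:
  R: Z = R = 14.5 Ω
  L: Z = jωL = j·628.3·0.001 = 0 + j0.6283 Ω
Step 3 — Series combination: Z_total = R + L = 14.5 + j0.6283 Ω = 14.51∠2.5° Ω.
Step 4 — Source phasor: V = 85.3∠40.5° V = 64.86 + j55.4 V.
Step 5 — Ohm's law: I = V / Z_total = (64.86 + j55.4) / (14.5 + j0.6283) = 4.63 + j3.62 A.
Step 6 — Convert to polar: |I| = 5.877 A, ∠I = 38.0°.

I = 5.877∠38.0° A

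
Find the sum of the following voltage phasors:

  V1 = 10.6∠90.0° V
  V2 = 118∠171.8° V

Step 1 — Convert each phasor to rectangular form:
  V1 = 10.6·(cos(90.0°) + j·sin(90.0°)) = 0 + j10.6 V
  V2 = 118·(cos(171.8°) + j·sin(171.8°)) = -116.8 + j16.83 V
Step 2 — Sum components: V_total = -116.8 + j27.43 V.
Step 3 — Convert to polar: |V_total| = 120 V, ∠V_total = 166.8°.

V_total = 120∠166.8° V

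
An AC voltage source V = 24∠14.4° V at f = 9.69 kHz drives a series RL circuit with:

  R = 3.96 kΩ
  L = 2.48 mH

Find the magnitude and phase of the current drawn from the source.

Step 1 — Angular frequency: ω = 2π·f = 2π·9690 = 6.088e+04 rad/s.
Step 2 — Component impedances:
  R: Z = R = 3960 Ω
  L: Z = jωL = j·6.088e+04·0.00248 = 0 + j151 Ω
Step 3 — Series combination: Z_total = R + L = 3960 + j151 Ω = 3963∠2.2° Ω.
Step 4 — Source phasor: V = 24∠14.4° V = 23.25 + j5.969 V.
Step 5 — Ohm's law: I = V / Z_total = (23.25 + j5.969) / (3960 + j151) = 0.005919 + j0.001282 A.
Step 6 — Convert to polar: |I| = 0.006056 A, ∠I = 12.2°.

I = 0.006056∠12.2° A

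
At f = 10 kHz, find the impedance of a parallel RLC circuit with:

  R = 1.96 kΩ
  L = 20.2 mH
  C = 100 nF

Step 1 — Angular frequency: ω = 2π·f = 2π·1e+04 = 6.283e+04 rad/s.
Step 2 — Component impedances:
  R: Z = R = 1960 Ω
  L: Z = jωL = j·6.283e+04·0.0202 = 0 + j1269 Ω
  C: Z = 1/(jωC) = -j/(ω·C) = 0 - j159.2 Ω
Step 3 — Parallel combination: 1/Z_total = 1/R + 1/L + 1/C; Z_total = 16.75 - j180.4 Ω = 181.2∠-84.7° Ω.

Z = 16.75 - j180.4 Ω = 181.2∠-84.7° Ω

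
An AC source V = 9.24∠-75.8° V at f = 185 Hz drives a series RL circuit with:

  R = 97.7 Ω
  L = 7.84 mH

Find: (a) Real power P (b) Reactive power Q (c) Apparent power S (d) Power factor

Step 1 — Angular frequency: ω = 2π·f = 2π·185 = 1162 rad/s.
Step 2 — Component impedances:
  R: Z = R = 97.7 Ω
  L: Z = jωL = j·1162·0.00784 = 0 + j9.113 Ω
Step 3 — Series combination: Z_total = R + L = 97.7 + j9.113 Ω = 98.12∠5.3° Ω.
Step 4 — Source phasor: V = 9.24∠-75.8° V = 2.267 - j8.958 V.
Step 5 — Current: I = V / Z = 0.01452 - j0.09304 A = 0.09417∠-81.1° A.
Step 6 — Complex power: S = V·I* = 0.8663 + j0.08081 VA.
Step 7 — Real power: P = Re(S) = 0.8663 W.
Step 8 — Reactive power: Q = Im(S) = 0.08081 VAR.
Step 9 — Apparent power: |S| = 0.8701 VA.
Step 10 — Power factor: PF = P/|S| = 0.9957 (lagging).

(a) P = 0.8663 W  (b) Q = 0.08081 VAR  (c) S = 0.8701 VA  (d) PF = 0.9957 (lagging)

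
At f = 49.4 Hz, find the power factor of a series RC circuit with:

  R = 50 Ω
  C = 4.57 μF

Step 1 — Angular frequency: ω = 2π·f = 2π·49.4 = 310.4 rad/s.
Step 2 — Component impedances:
  R: Z = R = 50 Ω
  C: Z = 1/(jωC) = -j/(ω·C) = 0 - j705 Ω
Step 3 — Series combination: Z_total = R + C = 50 - j705 Ω = 706.8∠-85.9° Ω.
Step 4 — Power factor: PF = cos(φ) = Re(Z)/|Z| = 50/706.75 = 0.07075.
Step 5 — Type: Im(Z) = -705 ⇒ leading (phase φ = -85.9°).

PF = 0.07075 (leading, φ = -85.9°)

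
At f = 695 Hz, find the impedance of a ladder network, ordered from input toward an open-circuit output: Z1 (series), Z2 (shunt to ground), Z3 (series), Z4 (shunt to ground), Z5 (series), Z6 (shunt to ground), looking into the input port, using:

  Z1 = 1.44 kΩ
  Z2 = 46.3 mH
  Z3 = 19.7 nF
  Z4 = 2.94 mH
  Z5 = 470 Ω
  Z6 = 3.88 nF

Step 1 — Angular frequency: ω = 2π·f = 2π·695 = 4367 rad/s.
Step 2 — Component impedances:
  Z1: Z = R = 1440 Ω
  Z2: Z = jωL = j·4367·0.0463 = 0 + j202.2 Ω
  Z3: Z = 1/(jωC) = -j/(ω·C) = 0 - j1.162e+04 Ω
  Z4: Z = jωL = j·4367·0.00294 = 0 + j12.84 Ω
  Z5: Z = R = 470 Ω
  Z6: Z = 1/(jωC) = -j/(ω·C) = 0 - j5.902e+04 Ω
Step 3 — Ladder network (open output): work backward from the far end, alternating series and parallel combinations. Z_in = 1440 + j205.8 Ω = 1455∠8.1° Ω.

Z = 1440 + j205.8 Ω = 1455∠8.1° Ω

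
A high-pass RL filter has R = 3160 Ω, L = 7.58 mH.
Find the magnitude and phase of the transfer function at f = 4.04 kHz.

Step 1 — Angular frequency: ω = 2π·4040 = 2.538e+04 rad/s.
Step 2 — Transfer function: H(jω) = jωL/(R + jωL).
Step 3 — Numerator jωL = j·192.4; denominator R + jωL = 3160 + j192.4.
Step 4 — H = 0.003694 + j0.06066.
Step 5 — Magnitude: |H| = 0.06078 (-24.3 dB); phase: φ = 86.5°.

|H| = 0.06078 (-24.3 dB), φ = 86.5°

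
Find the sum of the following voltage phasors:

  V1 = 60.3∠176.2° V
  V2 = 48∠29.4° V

Step 1 — Convert each phasor to rectangular form:
  V1 = 60.3·(cos(176.2°) + j·sin(176.2°)) = -60.17 + j3.996 V
  V2 = 48·(cos(29.4°) + j·sin(29.4°)) = 41.82 + j23.56 V
Step 2 — Sum components: V_total = -18.35 + j27.56 V.
Step 3 — Convert to polar: |V_total| = 33.11 V, ∠V_total = 123.7°.

V_total = 33.11∠123.7° V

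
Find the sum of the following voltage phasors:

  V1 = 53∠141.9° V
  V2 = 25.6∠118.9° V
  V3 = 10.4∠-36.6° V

Step 1 — Convert each phasor to rectangular form:
  V1 = 53·(cos(141.9°) + j·sin(141.9°)) = -41.71 + j32.7 V
  V2 = 25.6·(cos(118.9°) + j·sin(118.9°)) = -12.37 + j22.41 V
  V3 = 10.4·(cos(-36.6°) + j·sin(-36.6°)) = 8.349 - j6.201 V
Step 2 — Sum components: V_total = -45.73 + j48.91 V.
Step 3 — Convert to polar: |V_total| = 66.96 V, ∠V_total = 133.1°.

V_total = 66.96∠133.1° V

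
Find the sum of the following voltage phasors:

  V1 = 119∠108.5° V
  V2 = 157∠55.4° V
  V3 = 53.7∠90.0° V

Step 1 — Convert each phasor to rectangular form:
  V1 = 119·(cos(108.5°) + j·sin(108.5°)) = -37.76 + j112.9 V
  V2 = 157·(cos(55.4°) + j·sin(55.4°)) = 89.15 + j129.2 V
  V3 = 53.7·(cos(90.0°) + j·sin(90.0°)) = 0 + j53.7 V
Step 2 — Sum components: V_total = 51.39 + j295.8 V.
Step 3 — Convert to polar: |V_total| = 300.2 V, ∠V_total = 80.1°.

V_total = 300.2∠80.1° V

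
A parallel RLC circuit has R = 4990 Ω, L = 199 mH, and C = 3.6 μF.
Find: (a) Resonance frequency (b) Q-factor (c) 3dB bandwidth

Step 1 — Resonance: ω₀ = 1/√(LC) = 1/√(0.199·3.6e-06) = 1181 rad/s.
Step 2 — f₀ = ω₀/(2π) = 188 Hz.
Step 3 — Parallel Q: Q = R/(ω₀L) = 4990/(1181·0.199) = 21.22.
Step 4 — Bandwidth: Δω = ω₀/Q = 55.67 rad/s; BW = Δω/(2π) = 8.86 Hz.

(a) f₀ = 188 Hz  (b) Q = 21.22  (c) BW = 8.86 Hz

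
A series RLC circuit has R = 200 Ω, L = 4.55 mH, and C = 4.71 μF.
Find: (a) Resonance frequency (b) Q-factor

Step 1 — Resonance condition Im(Z)=0 gives ω₀ = 1/√(LC).
Step 2 — ω₀ = 1/√(0.00455·4.71e-06) = 6831 rad/s.
Step 3 — f₀ = ω₀/(2π) = 1087 Hz.
Step 4 — Series Q: Q = ω₀L/R = 6831·0.00455/200 = 0.1554.

(a) f₀ = 1087 Hz  (b) Q = 0.1554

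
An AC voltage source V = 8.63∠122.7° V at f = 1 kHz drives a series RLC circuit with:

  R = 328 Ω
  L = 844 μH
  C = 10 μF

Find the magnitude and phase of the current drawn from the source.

Step 1 — Angular frequency: ω = 2π·f = 2π·1000 = 6283 rad/s.
Step 2 — Component impedances:
  R: Z = R = 328 Ω
  L: Z = jωL = j·6283·0.000844 = 0 + j5.303 Ω
  C: Z = 1/(jωC) = -j/(ω·C) = 0 - j15.92 Ω
Step 3 — Series combination: Z_total = R + L + C = 328 - j10.61 Ω = 328.2∠-1.9° Ω.
Step 4 — Source phasor: V = 8.63∠122.7° V = -4.662 + j7.262 V.
Step 5 — Ohm's law: I = V / Z_total = (-4.662 + j7.262) / (328 - j10.61) = -0.01492 + j0.02166 A.
Step 6 — Convert to polar: |I| = 0.0263 A, ∠I = 124.6°.

I = 0.0263∠124.6° A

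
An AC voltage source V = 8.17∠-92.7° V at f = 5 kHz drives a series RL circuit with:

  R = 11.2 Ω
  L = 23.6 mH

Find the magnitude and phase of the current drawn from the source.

Step 1 — Angular frequency: ω = 2π·f = 2π·5000 = 3.142e+04 rad/s.
Step 2 — Component impedances:
  R: Z = R = 11.2 Ω
  L: Z = jωL = j·3.142e+04·0.0236 = 0 + j741.4 Ω
Step 3 — Series combination: Z_total = R + L = 11.2 + j741.4 Ω = 741.5∠89.1° Ω.
Step 4 — Source phasor: V = 8.17∠-92.7° V = -0.3849 - j8.161 V.
Step 5 — Ohm's law: I = V / Z_total = (-0.3849 - j8.161) / (11.2 + j741.4) = -0.01101 + j0.0003527 A.
Step 6 — Convert to polar: |I| = 0.01102 A, ∠I = 178.2°.

I = 0.01102∠178.2° A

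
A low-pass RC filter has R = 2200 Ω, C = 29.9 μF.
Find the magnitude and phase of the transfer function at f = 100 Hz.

Step 1 — Angular frequency: ω = 2π·100 = 628.3 rad/s.
Step 2 — Transfer function: H(jω) = 1/(1 + jωRC).
Step 3 — Denominator: 1 + jωRC = 1 + j·628.3·2200·2.99e-05 = 1 + j41.33.
Step 4 — H = 0.0005851 - j0.02418.
Step 5 — Magnitude: |H| = 0.02419 (-32.3 dB); phase: φ = -88.6°.

|H| = 0.02419 (-32.3 dB), φ = -88.6°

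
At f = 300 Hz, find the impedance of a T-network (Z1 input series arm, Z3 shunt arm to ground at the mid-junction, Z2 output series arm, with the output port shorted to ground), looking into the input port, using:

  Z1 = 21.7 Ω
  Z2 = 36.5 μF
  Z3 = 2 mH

Step 1 — Angular frequency: ω = 2π·f = 2π·300 = 1885 rad/s.
Step 2 — Component impedances:
  Z1: Z = R = 21.7 Ω
  Z2: Z = 1/(jωC) = -j/(ω·C) = 0 - j14.53 Ω
  Z3: Z = jωL = j·1885·0.002 = 0 + j3.77 Ω
Step 3 — With the output port shorted to ground, the output series arm Z2 runs from the junction to ground; the shunt arm Z3 also runs from the junction to ground. They appear in parallel: Z3 || Z2 = 0 + j5.09 Ω.
Step 4 — Series with input arm Z1: Z_in = Z1 + (Z3 || Z2) = 21.7 + j5.09 Ω = 22.29∠13.2° Ω.

Z = 21.7 + j5.09 Ω = 22.29∠13.2° Ω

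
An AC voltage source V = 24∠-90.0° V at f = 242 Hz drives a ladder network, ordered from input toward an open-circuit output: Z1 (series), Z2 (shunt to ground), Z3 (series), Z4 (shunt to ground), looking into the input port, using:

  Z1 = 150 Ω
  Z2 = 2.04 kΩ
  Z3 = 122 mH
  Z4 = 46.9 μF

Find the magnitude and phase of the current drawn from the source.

Step 1 — Angular frequency: ω = 2π·f = 2π·242 = 1521 rad/s.
Step 2 — Component impedances:
  Z1: Z = R = 150 Ω
  Z2: Z = R = 2040 Ω
  Z3: Z = jωL = j·1521·0.122 = 0 + j185.5 Ω
  Z4: Z = 1/(jωC) = -j/(ω·C) = 0 - j14.02 Ω
Step 3 — Ladder network (open output): work backward from the far end, alternating series and parallel combinations. Z_in = 164.3 + j170.3 Ω = 236.6∠46.0° Ω.
Step 4 — Source phasor: V = 24∠-90.0° V = 0 - j24 V.
Step 5 — Ohm's law: I = V / Z_total = (0 - j24) / (164.3 + j170.3) = -0.07298 - j0.07043 A.
Step 6 — Convert to polar: |I| = 0.1014 A, ∠I = -136.0°.

I = 0.1014∠-136.0° A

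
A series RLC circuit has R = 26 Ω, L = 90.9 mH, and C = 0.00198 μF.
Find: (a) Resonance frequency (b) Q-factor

Step 1 — Resonance condition Im(Z)=0 gives ω₀ = 1/√(LC).
Step 2 — ω₀ = 1/√(0.0909·1.98e-09) = 7.454e+04 rad/s.
Step 3 — f₀ = ω₀/(2π) = 1.186e+04 Hz.
Step 4 — Series Q: Q = ω₀L/R = 7.454e+04·0.0909/26 = 260.6.

(a) f₀ = 1.186e+04 Hz  (b) Q = 260.6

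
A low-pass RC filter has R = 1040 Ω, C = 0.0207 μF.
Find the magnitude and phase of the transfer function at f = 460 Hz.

Step 1 — Angular frequency: ω = 2π·460 = 2890 rad/s.
Step 2 — Transfer function: H(jω) = 1/(1 + jωRC).
Step 3 — Denominator: 1 + jωRC = 1 + j·2890·1040·2.07e-08 = 1 + j0.06222.
Step 4 — H = 0.9961 - j0.06198.
Step 5 — Magnitude: |H| = 0.9981 (-0.0 dB); phase: φ = -3.6°.

|H| = 0.9981 (-0.0 dB), φ = -3.6°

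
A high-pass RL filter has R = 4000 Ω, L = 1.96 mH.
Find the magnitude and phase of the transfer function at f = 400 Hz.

Step 1 — Angular frequency: ω = 2π·400 = 2513 rad/s.
Step 2 — Transfer function: H(jω) = jωL/(R + jωL).
Step 3 — Numerator jωL = j·4.926; denominator R + jωL = 4000 + j4.926.
Step 4 — H = 1.517e-06 + j0.001232.
Step 5 — Magnitude: |H| = 0.001232 (-58.2 dB); phase: φ = 89.9°.

|H| = 0.001232 (-58.2 dB), φ = 89.9°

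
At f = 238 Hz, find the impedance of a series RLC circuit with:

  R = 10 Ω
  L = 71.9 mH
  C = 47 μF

Step 1 — Angular frequency: ω = 2π·f = 2π·238 = 1495 rad/s.
Step 2 — Component impedances:
  R: Z = R = 10 Ω
  L: Z = jωL = j·1495·0.0719 = 0 + j107.5 Ω
  C: Z = 1/(jωC) = -j/(ω·C) = 0 - j14.23 Ω
Step 3 — Series combination: Z_total = R + L + C = 10 + j93.29 Ω = 93.83∠83.9° Ω.

Z = 10 + j93.29 Ω = 93.83∠83.9° Ω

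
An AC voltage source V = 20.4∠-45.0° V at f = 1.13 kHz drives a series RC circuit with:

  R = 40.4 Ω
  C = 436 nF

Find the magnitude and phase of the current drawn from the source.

Step 1 — Angular frequency: ω = 2π·f = 2π·1130 = 7100 rad/s.
Step 2 — Component impedances:
  R: Z = R = 40.4 Ω
  C: Z = 1/(jωC) = -j/(ω·C) = 0 - j323 Ω
Step 3 — Series combination: Z_total = R + C = 40.4 - j323 Ω = 325.6∠-82.9° Ω.
Step 4 — Source phasor: V = 20.4∠-45.0° V = 14.42 - j14.42 V.
Step 5 — Ohm's law: I = V / Z_total = (14.42 - j14.42) / (40.4 - j323) = 0.04946 + j0.03847 A.
Step 6 — Convert to polar: |I| = 0.06266 A, ∠I = 37.9°.

I = 0.06266∠37.9° A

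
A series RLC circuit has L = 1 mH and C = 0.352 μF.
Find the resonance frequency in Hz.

Step 1 — Resonance condition Im(Z)=0 gives ω₀ = 1/√(LC).
Step 2 — ω₀ = 1/√(0.001·3.52e-07) = 5.33e+04 rad/s.
Step 3 — f₀ = ω₀/(2π) = 8483 Hz.

f₀ = 8483 Hz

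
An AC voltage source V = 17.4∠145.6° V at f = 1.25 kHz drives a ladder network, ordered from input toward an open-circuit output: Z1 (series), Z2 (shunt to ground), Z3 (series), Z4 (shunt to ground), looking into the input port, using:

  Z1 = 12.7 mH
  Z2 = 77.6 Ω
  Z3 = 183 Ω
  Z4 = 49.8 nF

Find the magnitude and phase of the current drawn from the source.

Step 1 — Angular frequency: ω = 2π·f = 2π·1250 = 7854 rad/s.
Step 2 — Component impedances:
  Z1: Z = jωL = j·7854·0.0127 = 0 + j99.75 Ω
  Z2: Z = R = 77.6 Ω
  Z3: Z = R = 183 Ω
  Z4: Z = 1/(jωC) = -j/(ω·C) = 0 - j2557 Ω
Step 3 — Ladder network (open output): work backward from the far end, alternating series and parallel combinations. Z_in = 77.36 + j97.41 Ω = 124.4∠51.5° Ω.
Step 4 — Source phasor: V = 17.4∠145.6° V = -14.36 + j9.83 V.
Step 5 — Ohm's law: I = V / Z_total = (-14.36 + j9.83) / (77.36 + j97.41) = -0.009891 + j0.1395 A.
Step 6 — Convert to polar: |I| = 0.1399 A, ∠I = 94.1°.

I = 0.1399∠94.1° A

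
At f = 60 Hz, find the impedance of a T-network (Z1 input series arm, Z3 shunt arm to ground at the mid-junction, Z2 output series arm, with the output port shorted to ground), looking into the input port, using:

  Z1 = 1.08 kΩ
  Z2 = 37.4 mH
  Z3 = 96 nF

Step 1 — Angular frequency: ω = 2π·f = 2π·60 = 377 rad/s.
Step 2 — Component impedances:
  Z1: Z = R = 1080 Ω
  Z2: Z = jωL = j·377·0.0374 = 0 + j14.1 Ω
  Z3: Z = 1/(jωC) = -j/(ω·C) = 0 - j2.763e+04 Ω
Step 3 — With the output port shorted to ground, the output series arm Z2 runs from the junction to ground; the shunt arm Z3 also runs from the junction to ground. They appear in parallel: Z3 || Z2 = 0 + j14.11 Ω.
Step 4 — Series with input arm Z1: Z_in = Z1 + (Z3 || Z2) = 1080 + j14.11 Ω = 1080∠0.7° Ω.

Z = 1080 + j14.11 Ω = 1080∠0.7° Ω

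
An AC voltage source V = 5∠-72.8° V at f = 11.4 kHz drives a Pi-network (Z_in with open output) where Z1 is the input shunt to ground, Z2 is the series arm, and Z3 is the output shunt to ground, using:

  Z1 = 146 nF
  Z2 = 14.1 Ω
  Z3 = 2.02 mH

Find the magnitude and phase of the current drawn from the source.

Step 1 — Angular frequency: ω = 2π·f = 2π·1.14e+04 = 7.163e+04 rad/s.
Step 2 — Component impedances:
  Z1: Z = 1/(jωC) = -j/(ω·C) = 0 - j95.62 Ω
  Z2: Z = R = 14.1 Ω
  Z3: Z = jωL = j·7.163e+04·0.00202 = 0 + j144.7 Ω
Step 3 — With open output, the series arm Z2 and the output shunt Z3 appear in series to ground: Z2 + Z3 = 14.1 + j144.7 Ω.
Step 4 — Parallel with input shunt Z1: Z_in = Z1 || (Z2 + Z3) = 49.47 - j267.8 Ω = 272.3∠-79.5° Ω.
Step 5 — Source phasor: V = 5∠-72.8° V = 1.479 - j4.776 V.
Step 6 — Ohm's law: I = V / Z_total = (1.479 - j4.776) / (49.47 - j267.8) = 0.01824 + j0.002153 A.
Step 7 — Convert to polar: |I| = 0.01836 A, ∠I = 6.7°.

I = 0.01836∠6.7° A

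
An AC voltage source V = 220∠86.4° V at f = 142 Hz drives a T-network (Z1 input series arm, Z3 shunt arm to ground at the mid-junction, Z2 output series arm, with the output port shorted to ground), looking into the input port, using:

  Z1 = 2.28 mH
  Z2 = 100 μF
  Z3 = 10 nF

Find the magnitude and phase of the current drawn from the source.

Step 1 — Angular frequency: ω = 2π·f = 2π·142 = 892.2 rad/s.
Step 2 — Component impedances:
  Z1: Z = jωL = j·892.2·0.00228 = 0 + j2.034 Ω
  Z2: Z = 1/(jωC) = -j/(ω·C) = 0 - j11.21 Ω
  Z3: Z = 1/(jωC) = -j/(ω·C) = 0 - j1.121e+05 Ω
Step 3 — With the output port shorted to ground, the output series arm Z2 runs from the junction to ground; the shunt arm Z3 also runs from the junction to ground. They appear in parallel: Z3 || Z2 = 0 - j11.21 Ω.
Step 4 — Series with input arm Z1: Z_in = Z1 + (Z3 || Z2) = 0 - j9.173 Ω = 9.173∠-90.0° Ω.
Step 5 — Source phasor: V = 220∠86.4° V = 13.81 + j219.6 V.
Step 6 — Ohm's law: I = V / Z_total = (13.81 + j219.6) / (0 - j9.173) = -23.94 + j1.506 A.
Step 7 — Convert to polar: |I| = 23.98 A, ∠I = 176.4°.

I = 23.98∠176.4° A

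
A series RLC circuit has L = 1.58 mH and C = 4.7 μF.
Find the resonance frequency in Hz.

Step 1 — Resonance condition Im(Z)=0 gives ω₀ = 1/√(LC).
Step 2 — ω₀ = 1/√(0.00158·4.7e-06) = 1.16e+04 rad/s.
Step 3 — f₀ = ω₀/(2π) = 1847 Hz.

f₀ = 1847 Hz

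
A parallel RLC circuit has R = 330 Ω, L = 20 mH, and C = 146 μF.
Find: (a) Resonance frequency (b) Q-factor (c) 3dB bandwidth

Step 1 — Resonance: ω₀ = 1/√(LC) = 1/√(0.02·0.000146) = 585.2 rad/s.
Step 2 — f₀ = ω₀/(2π) = 93.14 Hz.
Step 3 — Parallel Q: Q = R/(ω₀L) = 330/(585.2·0.02) = 28.2.
Step 4 — Bandwidth: Δω = ω₀/Q = 20.76 rad/s; BW = Δω/(2π) = 3.303 Hz.

(a) f₀ = 93.14 Hz  (b) Q = 28.2  (c) BW = 3.303 Hz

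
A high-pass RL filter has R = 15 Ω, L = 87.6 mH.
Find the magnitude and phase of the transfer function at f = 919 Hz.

Step 1 — Angular frequency: ω = 2π·919 = 5774 rad/s.
Step 2 — Transfer function: H(jω) = jωL/(R + jωL).
Step 3 — Numerator jωL = j·505.8; denominator R + jωL = 15 + j505.8.
Step 4 — H = 0.9991 + j0.02963.
Step 5 — Magnitude: |H| = 0.9996 (-0.0 dB); phase: φ = 1.7°.

|H| = 0.9996 (-0.0 dB), φ = 1.7°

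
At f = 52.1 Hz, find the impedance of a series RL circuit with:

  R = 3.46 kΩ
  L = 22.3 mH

Step 1 — Angular frequency: ω = 2π·f = 2π·52.1 = 327.4 rad/s.
Step 2 — Component impedances:
  R: Z = R = 3460 Ω
  L: Z = jωL = j·327.4·0.0223 = 0 + j7.3 Ω
Step 3 — Series combination: Z_total = R + L = 3460 + j7.3 Ω = 3460∠0.1° Ω.

Z = 3460 + j7.3 Ω = 3460∠0.1° Ω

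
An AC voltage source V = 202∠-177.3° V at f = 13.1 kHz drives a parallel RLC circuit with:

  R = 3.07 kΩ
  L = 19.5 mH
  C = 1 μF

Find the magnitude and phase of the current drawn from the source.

Step 1 — Angular frequency: ω = 2π·f = 2π·1.31e+04 = 8.231e+04 rad/s.
Step 2 — Component impedances:
  R: Z = R = 3070 Ω
  L: Z = jωL = j·8.231e+04·0.0195 = 0 + j1605 Ω
  C: Z = 1/(jωC) = -j/(ω·C) = 0 - j12.15 Ω
Step 3 — Parallel combination: 1/Z_total = 1/R + 1/L + 1/C; Z_total = 0.04881 - j12.24 Ω = 12.24∠-89.8° Ω.
Step 4 — Source phasor: V = 202∠-177.3° V = -201.8 - j9.516 V.
Step 5 — Ohm's law: I = V / Z_total = (-201.8 - j9.516) / (0.04881 - j12.24) = 0.7116 - j16.49 A.
Step 6 — Convert to polar: |I| = 16.5 A, ∠I = -87.5°.

I = 16.5∠-87.5° A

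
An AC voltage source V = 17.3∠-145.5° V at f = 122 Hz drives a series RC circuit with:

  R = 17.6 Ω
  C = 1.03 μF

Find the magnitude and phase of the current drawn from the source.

Step 1 — Angular frequency: ω = 2π·f = 2π·122 = 766.5 rad/s.
Step 2 — Component impedances:
  R: Z = R = 17.6 Ω
  C: Z = 1/(jωC) = -j/(ω·C) = 0 - j1267 Ω
Step 3 — Series combination: Z_total = R + C = 17.6 - j1267 Ω = 1267∠-89.2° Ω.
Step 4 — Source phasor: V = 17.3∠-145.5° V = -14.26 - j9.799 V.
Step 5 — Ohm's law: I = V / Z_total = (-14.26 - j9.799) / (17.6 - j1267) = 0.007579 - j0.01136 A.
Step 6 — Convert to polar: |I| = 0.01366 A, ∠I = -56.3°.

I = 0.01366∠-56.3° A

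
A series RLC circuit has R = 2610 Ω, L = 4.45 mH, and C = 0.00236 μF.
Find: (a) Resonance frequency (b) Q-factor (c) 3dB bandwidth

Step 1 — Resonance condition Im(Z)=0 gives ω₀ = 1/√(LC).
Step 2 — ω₀ = 1/√(0.00445·2.36e-09) = 3.086e+05 rad/s.
Step 3 — f₀ = ω₀/(2π) = 4.911e+04 Hz.
Step 4 — Series Q: Q = ω₀L/R = 3.086e+05·0.00445/2610 = 0.5261.
Step 5 — 3dB bandwidth: Δω = ω₀/Q = 5.865e+05 rad/s; BW = Δω/(2π) = 9.335e+04 Hz.

(a) f₀ = 4.911e+04 Hz  (b) Q = 0.5261  (c) BW = 9.335e+04 Hz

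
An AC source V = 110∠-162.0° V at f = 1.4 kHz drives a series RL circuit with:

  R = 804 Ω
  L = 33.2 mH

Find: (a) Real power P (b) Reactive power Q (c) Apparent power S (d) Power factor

Step 1 — Angular frequency: ω = 2π·f = 2π·1400 = 8796 rad/s.
Step 2 — Component impedances:
  R: Z = R = 804 Ω
  L: Z = jωL = j·8796·0.0332 = 0 + j292 Ω
Step 3 — Series combination: Z_total = R + L = 804 + j292 Ω = 855.4∠20.0° Ω.
Step 4 — Source phasor: V = 110∠-162.0° V = -104.6 - j33.99 V.
Step 5 — Current: I = V / Z = -0.1285 + j0.004405 A = 0.1286∠178.0° A.
Step 6 — Complex power: S = V·I* = 13.3 + j4.829 VA.
Step 7 — Real power: P = Re(S) = 13.3 W.
Step 8 — Reactive power: Q = Im(S) = 4.829 VAR.
Step 9 — Apparent power: |S| = 14.15 VA.
Step 10 — Power factor: PF = P/|S| = 0.9399 (lagging).

(a) P = 13.3 W  (b) Q = 4.829 VAR  (c) S = 14.15 VA  (d) PF = 0.9399 (lagging)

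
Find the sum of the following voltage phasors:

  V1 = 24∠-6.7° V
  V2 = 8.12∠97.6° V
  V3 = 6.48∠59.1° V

Step 1 — Convert each phasor to rectangular form:
  V1 = 24·(cos(-6.7°) + j·sin(-6.7°)) = 23.84 - j2.8 V
  V2 = 8.12·(cos(97.6°) + j·sin(97.6°)) = -1.074 + j8.049 V
  V3 = 6.48·(cos(59.1°) + j·sin(59.1°)) = 3.328 + j5.56 V
Step 2 — Sum components: V_total = 26.09 + j10.81 V.
Step 3 — Convert to polar: |V_total| = 28.24 V, ∠V_total = 22.5°.

V_total = 28.24∠22.5° V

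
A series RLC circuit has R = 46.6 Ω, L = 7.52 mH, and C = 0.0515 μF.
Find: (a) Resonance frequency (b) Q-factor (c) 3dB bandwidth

Step 1 — Resonance condition Im(Z)=0 gives ω₀ = 1/√(LC).
Step 2 — ω₀ = 1/√(0.00752·5.15e-08) = 5.081e+04 rad/s.
Step 3 — f₀ = ω₀/(2π) = 8087 Hz.
Step 4 — Series Q: Q = ω₀L/R = 5.081e+04·0.00752/46.6 = 8.2.
Step 5 — 3dB bandwidth: Δω = ω₀/Q = 6197 rad/s; BW = Δω/(2π) = 986.3 Hz.

(a) f₀ = 8087 Hz  (b) Q = 8.2  (c) BW = 986.3 Hz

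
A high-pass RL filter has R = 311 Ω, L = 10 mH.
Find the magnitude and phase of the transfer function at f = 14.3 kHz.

Step 1 — Angular frequency: ω = 2π·1.43e+04 = 8.985e+04 rad/s.
Step 2 — Transfer function: H(jω) = jωL/(R + jωL).
Step 3 — Numerator jωL = j·898.5; denominator R + jωL = 311 + j898.5.
Step 4 — H = 0.893 + j0.3091.
Step 5 — Magnitude: |H| = 0.945 (-0.5 dB); phase: φ = 19.1°.

|H| = 0.945 (-0.5 dB), φ = 19.1°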